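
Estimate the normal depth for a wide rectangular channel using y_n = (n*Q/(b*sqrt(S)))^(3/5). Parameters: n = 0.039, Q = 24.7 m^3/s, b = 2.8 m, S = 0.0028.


We use the wide-channel approximation y_n = (n*Q/(b*sqrt(S)))^(3/5).
sqrt(S) = sqrt(0.0028) = 0.052915.
Numerator: n*Q = 0.039 * 24.7 = 0.9633.
Denominator: b*sqrt(S) = 2.8 * 0.052915 = 0.148162.
arg = 6.5017.
y_n = 6.5017^(3/5) = 3.0748 m.

3.0748


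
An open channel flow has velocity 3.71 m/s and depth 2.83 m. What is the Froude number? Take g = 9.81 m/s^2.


The Froude number is defined as Fr = V / sqrt(g*y).
g*y = 9.81 * 2.83 = 27.7623.
sqrt(g*y) = sqrt(27.7623) = 5.269.
Fr = 3.71 / 5.269 = 0.7041.

0.7041


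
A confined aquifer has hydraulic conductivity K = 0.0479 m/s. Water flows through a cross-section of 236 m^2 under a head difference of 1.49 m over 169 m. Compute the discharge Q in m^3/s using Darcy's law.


Darcy's law: Q = K * A * i, where i = dh/L.
Hydraulic gradient i = 1.49 / 169 = 0.008817.
Q = 0.0479 * 236 * 0.008817
  = 0.0997 m^3/s.

0.0997


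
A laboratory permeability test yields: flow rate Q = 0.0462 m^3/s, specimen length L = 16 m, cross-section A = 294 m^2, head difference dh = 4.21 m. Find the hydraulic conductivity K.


From K = Q*L / (A*dh):
Numerator: Q*L = 0.0462 * 16 = 0.7392.
Denominator: A*dh = 294 * 4.21 = 1237.74.
K = 0.7392 / 1237.74 = 0.000597 m/s.

0.000597


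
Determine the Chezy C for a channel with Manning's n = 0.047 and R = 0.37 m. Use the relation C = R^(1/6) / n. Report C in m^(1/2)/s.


The Chezy coefficient relates to Manning's n through C = R^(1/6) / n.
R^(1/6) = 0.37^(1/6) = 0.847293.
C = 0.847293 / 0.047 = 18.03 m^(1/2)/s.

18.03


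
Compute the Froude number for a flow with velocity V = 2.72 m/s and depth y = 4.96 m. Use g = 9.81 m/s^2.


The Froude number is defined as Fr = V / sqrt(g*y).
g*y = 9.81 * 4.96 = 48.6576.
sqrt(g*y) = sqrt(48.6576) = 6.9755.
Fr = 2.72 / 6.9755 = 0.3899.

0.3899


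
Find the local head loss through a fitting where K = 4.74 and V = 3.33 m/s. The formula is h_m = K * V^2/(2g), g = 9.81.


Minor loss formula: h_m = K * V^2/(2g).
V^2 = 3.33^2 = 11.0889.
V^2/(2g) = 11.0889 / 19.62 = 0.5652 m.
h_m = 4.74 * 0.5652 = 2.679 m.

2.679


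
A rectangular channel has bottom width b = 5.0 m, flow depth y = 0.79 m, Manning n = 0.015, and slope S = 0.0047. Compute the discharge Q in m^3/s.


For a rectangular channel, the cross-sectional area A = b * y = 5.0 * 0.79 = 3.95 m^2.
The wetted perimeter P = b + 2y = 5.0 + 2*0.79 = 6.58 m.
Hydraulic radius R = A/P = 3.95/6.58 = 0.6003 m.
Velocity V = (1/n)*R^(2/3)*S^(1/2) = (1/0.015)*0.6003^(2/3)*0.0047^(1/2) = 3.2524 m/s.
Discharge Q = A * V = 3.95 * 3.2524 = 12.847 m^3/s.

12.847


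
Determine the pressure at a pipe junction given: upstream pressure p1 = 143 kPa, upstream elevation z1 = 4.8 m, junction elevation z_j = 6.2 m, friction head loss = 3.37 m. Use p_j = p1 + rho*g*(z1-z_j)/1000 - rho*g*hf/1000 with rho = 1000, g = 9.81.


Junction pressure: p_j = p1 + rho*g*(z1 - z_j)/1000 - rho*g*hf/1000.
Elevation term = 1000*9.81*(4.8 - 6.2)/1000 = -13.734 kPa.
Friction term = 1000*9.81*3.37/1000 = 33.06 kPa.
p_j = 143 + -13.734 - 33.06 = 96.21 kPa.

96.21


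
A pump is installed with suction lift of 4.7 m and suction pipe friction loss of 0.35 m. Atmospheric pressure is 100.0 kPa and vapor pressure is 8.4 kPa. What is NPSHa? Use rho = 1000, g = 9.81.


NPSHa = p_atm/(rho*g) - z_s - hf_s - p_vap/(rho*g).
p_atm/(rho*g) = 100.0*1000 / (1000*9.81) = 10.194 m.
p_vap/(rho*g) = 8.4*1000 / (1000*9.81) = 0.856 m.
NPSHa = 10.194 - 4.7 - 0.35 - 0.856
      = 4.29 m.

4.29


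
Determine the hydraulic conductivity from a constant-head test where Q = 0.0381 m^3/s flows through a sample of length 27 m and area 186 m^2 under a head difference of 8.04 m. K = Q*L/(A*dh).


From K = Q*L / (A*dh):
Numerator: Q*L = 0.0381 * 27 = 1.0287.
Denominator: A*dh = 186 * 8.04 = 1495.44.
K = 1.0287 / 1495.44 = 0.000688 m/s.

0.000688


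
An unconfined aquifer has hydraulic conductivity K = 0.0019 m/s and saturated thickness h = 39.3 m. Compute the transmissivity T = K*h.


Transmissivity is defined as T = K * h.
T = 0.0019 * 39.3
  = 0.0747 m^2/s.

0.0747


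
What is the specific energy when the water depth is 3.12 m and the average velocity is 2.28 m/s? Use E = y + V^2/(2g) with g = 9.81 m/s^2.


Specific energy E = y + V^2/(2g).
Velocity head = V^2/(2g) = 2.28^2 / (2*9.81) = 5.1984 / 19.62 = 0.265 m.
E = 3.12 + 0.265 = 3.385 m.

3.385


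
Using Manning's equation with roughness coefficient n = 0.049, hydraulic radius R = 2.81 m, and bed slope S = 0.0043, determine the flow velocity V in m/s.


Manning's equation gives V = (1/n) * R^(2/3) * S^(1/2).
First, compute R^(2/3) = 2.81^(2/3) = 1.9913.
Next, S^(1/2) = 0.0043^(1/2) = 0.065574.
Then 1/n = 1/0.049 = 20.41.
V = 20.41 * 1.9913 * 0.065574 = 2.6649 m/s.

2.6649


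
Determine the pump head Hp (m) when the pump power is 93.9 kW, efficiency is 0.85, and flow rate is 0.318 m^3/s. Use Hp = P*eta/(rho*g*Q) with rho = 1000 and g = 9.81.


Pump head formula: Hp = P * eta / (rho * g * Q).
Numerator: P * eta = 93.9 * 1000 * 0.85 = 79815.0 W.
Denominator: rho * g * Q = 1000 * 9.81 * 0.318 = 3119.58.
Hp = 79815.0 / 3119.58 = 25.59 m.

25.59


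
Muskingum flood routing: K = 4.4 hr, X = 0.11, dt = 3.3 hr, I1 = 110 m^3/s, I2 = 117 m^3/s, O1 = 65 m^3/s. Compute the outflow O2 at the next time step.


Muskingum coefficients:
denom = 2*K*(1-X) + dt = 2*4.4*(1-0.11) + 3.3 = 11.132.
C0 = (dt - 2*K*X)/denom = (3.3 - 2*4.4*0.11)/11.132 = 0.2095.
C1 = (dt + 2*K*X)/denom = (3.3 + 2*4.4*0.11)/11.132 = 0.3834.
C2 = (2*K*(1-X) - dt)/denom = 0.4071.
O2 = C0*I2 + C1*I1 + C2*O1
   = 0.2095*117 + 0.3834*110 + 0.4071*65
   = 93.15 m^3/s.

93.15


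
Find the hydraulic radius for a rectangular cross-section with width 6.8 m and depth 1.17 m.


For a rectangular section:
Flow area A = b * y = 6.8 * 1.17 = 7.96 m^2.
Wetted perimeter P = b + 2y = 6.8 + 2*1.17 = 9.14 m.
Hydraulic radius R = A/P = 7.96 / 9.14 = 0.8705 m.

0.8705


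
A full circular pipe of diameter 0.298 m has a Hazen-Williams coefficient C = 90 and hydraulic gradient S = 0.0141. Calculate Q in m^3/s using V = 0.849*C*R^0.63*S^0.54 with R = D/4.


For a full circular pipe, R = D/4 = 0.298/4 = 0.0745 m.
V = 0.849 * 90 * 0.0745^0.63 * 0.0141^0.54
  = 0.849 * 90 * 0.194741 * 0.100133
  = 1.49 m/s.
Pipe area A = pi*D^2/4 = pi*0.298^2/4 = 0.0697 m^2.
Q = A * V = 0.0697 * 1.49 = 0.1039 m^3/s.

0.1039


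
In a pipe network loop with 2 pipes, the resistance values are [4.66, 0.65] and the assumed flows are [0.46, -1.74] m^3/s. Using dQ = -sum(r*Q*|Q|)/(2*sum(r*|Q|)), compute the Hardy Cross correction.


Numerator terms (r*Q*|Q|): 4.66*0.46*|0.46| = 0.9861; 0.65*-1.74*|-1.74| = -1.9679.
Sum of numerator = -0.9819.
Denominator terms (r*|Q|): 4.66*|0.46| = 2.1436; 0.65*|-1.74| = 1.131.
2 * sum of denominator = 2 * 3.2746 = 6.5492.
dQ = --0.9819 / 6.5492 = 0.1499 m^3/s.

0.1499


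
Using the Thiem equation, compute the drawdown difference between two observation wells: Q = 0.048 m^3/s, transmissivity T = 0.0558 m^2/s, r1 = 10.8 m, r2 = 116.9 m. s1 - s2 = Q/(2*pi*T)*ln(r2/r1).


Thiem equation: s1 - s2 = Q/(2*pi*T) * ln(r2/r1).
ln(r2/r1) = ln(116.9/10.8) = 2.3818.
Q/(2*pi*T) = 0.048 / (2*pi*0.0558) = 0.048 / 0.3506 = 0.1369.
s1 - s2 = 0.1369 * 2.3818 = 0.3261 m.

0.3261


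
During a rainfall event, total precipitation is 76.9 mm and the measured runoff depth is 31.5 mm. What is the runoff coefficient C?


The runoff coefficient C = runoff depth / rainfall depth.
C = 31.5 / 76.9
  = 0.4096.

0.4096


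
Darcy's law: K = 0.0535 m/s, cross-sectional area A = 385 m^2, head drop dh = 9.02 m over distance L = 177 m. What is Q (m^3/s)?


Darcy's law: Q = K * A * i, where i = dh/L.
Hydraulic gradient i = 9.02 / 177 = 0.05096.
Q = 0.0535 * 385 * 0.05096
  = 1.0497 m^3/s.

1.0497


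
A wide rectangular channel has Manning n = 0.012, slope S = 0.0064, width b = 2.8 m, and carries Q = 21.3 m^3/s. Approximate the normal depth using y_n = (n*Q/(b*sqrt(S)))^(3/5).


We use the wide-channel approximation y_n = (n*Q/(b*sqrt(S)))^(3/5).
sqrt(S) = sqrt(0.0064) = 0.08.
Numerator: n*Q = 0.012 * 21.3 = 0.2556.
Denominator: b*sqrt(S) = 2.8 * 0.08 = 0.224.
arg = 1.1411.
y_n = 1.1411^(3/5) = 1.0824 m.

1.0824


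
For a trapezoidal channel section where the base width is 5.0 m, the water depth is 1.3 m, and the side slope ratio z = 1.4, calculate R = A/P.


For a trapezoidal section with side slope z:
A = (b + z*y)*y = (5.0 + 1.4*1.3)*1.3 = 8.866 m^2.
P = b + 2*y*sqrt(1 + z^2) = 5.0 + 2*1.3*sqrt(1 + 1.4^2) = 9.473 m.
R = A/P = 8.866 / 9.473 = 0.9359 m.

0.9359


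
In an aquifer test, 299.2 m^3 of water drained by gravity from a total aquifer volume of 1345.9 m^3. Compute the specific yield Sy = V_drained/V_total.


Specific yield Sy = Volume drained / Total volume.
Sy = 299.2 / 1345.9
   = 0.2223.

0.2223


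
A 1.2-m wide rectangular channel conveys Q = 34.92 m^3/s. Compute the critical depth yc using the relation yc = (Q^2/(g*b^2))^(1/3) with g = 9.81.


Using yc = (Q^2 / (g * b^2))^(1/3):
Q^2 = 34.92^2 = 1219.41.
g * b^2 = 9.81 * 1.2^2 = 9.81 * 1.44 = 14.13.
Q^2 / (g*b^2) = 1219.41 / 14.13 = 86.2994.
yc = 86.2994^(1/3) = 4.4195 m.

4.4195


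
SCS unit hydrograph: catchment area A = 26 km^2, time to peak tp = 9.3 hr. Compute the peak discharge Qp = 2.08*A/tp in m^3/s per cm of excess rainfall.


SCS formula: Qp = 2.08 * A / tp.
Qp = 2.08 * 26 / 9.3
   = 54.08 / 9.3
   = 5.82 m^3/s per cm.

5.82


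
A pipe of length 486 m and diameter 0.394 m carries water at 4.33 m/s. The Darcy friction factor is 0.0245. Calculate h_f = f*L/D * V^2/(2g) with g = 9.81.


Darcy-Weisbach equation: h_f = f * (L/D) * V^2/(2g).
f * L/D = 0.0245 * 486/0.394 = 30.2208.
V^2/(2g) = 4.33^2 / (2*9.81) = 18.7489 / 19.62 = 0.9556 m.
h_f = 30.2208 * 0.9556 = 28.879 m.

28.879


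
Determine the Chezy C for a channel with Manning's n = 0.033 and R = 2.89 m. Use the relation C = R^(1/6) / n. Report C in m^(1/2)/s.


The Chezy coefficient relates to Manning's n through C = R^(1/6) / n.
R^(1/6) = 2.89^(1/6) = 1.193483.
C = 1.193483 / 0.033 = 36.17 m^(1/2)/s.

36.17


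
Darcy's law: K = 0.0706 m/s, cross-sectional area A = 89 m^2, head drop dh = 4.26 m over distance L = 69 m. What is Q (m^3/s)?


Darcy's law: Q = K * A * i, where i = dh/L.
Hydraulic gradient i = 4.26 / 69 = 0.061739.
Q = 0.0706 * 89 * 0.061739
  = 0.3879 m^3/s.

0.3879


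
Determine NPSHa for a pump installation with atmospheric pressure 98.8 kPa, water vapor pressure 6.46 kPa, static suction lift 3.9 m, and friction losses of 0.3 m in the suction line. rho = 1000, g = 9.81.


NPSHa = p_atm/(rho*g) - z_s - hf_s - p_vap/(rho*g).
p_atm/(rho*g) = 98.8*1000 / (1000*9.81) = 10.071 m.
p_vap/(rho*g) = 6.46*1000 / (1000*9.81) = 0.659 m.
NPSHa = 10.071 - 3.9 - 0.3 - 0.659
      = 5.21 m.

5.21


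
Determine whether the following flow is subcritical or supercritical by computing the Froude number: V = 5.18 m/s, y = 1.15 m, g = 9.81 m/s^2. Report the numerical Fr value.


The Froude number is defined as Fr = V / sqrt(g*y).
g*y = 9.81 * 1.15 = 11.2815.
sqrt(g*y) = sqrt(11.2815) = 3.3588.
Fr = 5.18 / 3.3588 = 1.5422.
Since Fr > 1, the flow is supercritical.

1.5422


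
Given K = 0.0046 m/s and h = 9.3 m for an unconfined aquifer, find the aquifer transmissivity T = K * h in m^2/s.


Transmissivity is defined as T = K * h.
T = 0.0046 * 9.3
  = 0.0428 m^2/s.

0.0428


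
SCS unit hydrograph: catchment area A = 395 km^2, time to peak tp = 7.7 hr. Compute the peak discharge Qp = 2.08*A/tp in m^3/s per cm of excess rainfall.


SCS formula: Qp = 2.08 * A / tp.
Qp = 2.08 * 395 / 7.7
   = 821.6 / 7.7
   = 106.7 m^3/s per cm.

106.7


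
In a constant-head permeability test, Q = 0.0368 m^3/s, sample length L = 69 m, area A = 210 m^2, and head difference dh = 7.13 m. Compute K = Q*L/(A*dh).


From K = Q*L / (A*dh):
Numerator: Q*L = 0.0368 * 69 = 2.5392.
Denominator: A*dh = 210 * 7.13 = 1497.3.
K = 2.5392 / 1497.3 = 0.001696 m/s.

0.001696


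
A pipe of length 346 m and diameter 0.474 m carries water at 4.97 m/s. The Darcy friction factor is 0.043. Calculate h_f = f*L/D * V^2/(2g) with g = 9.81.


Darcy-Weisbach equation: h_f = f * (L/D) * V^2/(2g).
f * L/D = 0.043 * 346/0.474 = 31.3882.
V^2/(2g) = 4.97^2 / (2*9.81) = 24.7009 / 19.62 = 1.259 m.
h_f = 31.3882 * 1.259 = 39.517 m.

39.517


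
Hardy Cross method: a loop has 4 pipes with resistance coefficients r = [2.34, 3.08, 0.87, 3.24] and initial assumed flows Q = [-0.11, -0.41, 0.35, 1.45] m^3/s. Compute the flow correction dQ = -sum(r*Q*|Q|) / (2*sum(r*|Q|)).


Numerator terms (r*Q*|Q|): 2.34*-0.11*|-0.11| = -0.0283; 3.08*-0.41*|-0.41| = -0.5177; 0.87*0.35*|0.35| = 0.1066; 3.24*1.45*|1.45| = 6.8121.
Sum of numerator = 6.3726.
Denominator terms (r*|Q|): 2.34*|-0.11| = 0.2574; 3.08*|-0.41| = 1.2628; 0.87*|0.35| = 0.3045; 3.24*|1.45| = 4.698.
2 * sum of denominator = 2 * 6.5227 = 13.0454.
dQ = -6.3726 / 13.0454 = -0.4885 m^3/s.

-0.4885


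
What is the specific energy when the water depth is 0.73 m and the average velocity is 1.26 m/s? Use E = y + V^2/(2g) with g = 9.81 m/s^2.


Specific energy E = y + V^2/(2g).
Velocity head = V^2/(2g) = 1.26^2 / (2*9.81) = 1.5876 / 19.62 = 0.0809 m.
E = 0.73 + 0.0809 = 0.8109 m.

0.8109


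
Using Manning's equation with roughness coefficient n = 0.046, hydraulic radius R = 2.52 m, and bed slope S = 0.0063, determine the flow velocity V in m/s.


Manning's equation gives V = (1/n) * R^(2/3) * S^(1/2).
First, compute R^(2/3) = 2.52^(2/3) = 1.8518.
Next, S^(1/2) = 0.0063^(1/2) = 0.079373.
Then 1/n = 1/0.046 = 21.74.
V = 21.74 * 1.8518 * 0.079373 = 3.1953 m/s.

3.1953


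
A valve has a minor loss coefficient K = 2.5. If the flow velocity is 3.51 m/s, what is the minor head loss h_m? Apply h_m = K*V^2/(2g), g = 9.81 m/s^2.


Minor loss formula: h_m = K * V^2/(2g).
V^2 = 3.51^2 = 12.3201.
V^2/(2g) = 12.3201 / 19.62 = 0.6279 m.
h_m = 2.5 * 0.6279 = 1.5698 m.

1.5698


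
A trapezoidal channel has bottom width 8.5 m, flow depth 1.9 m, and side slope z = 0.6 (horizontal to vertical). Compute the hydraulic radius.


For a trapezoidal section with side slope z:
A = (b + z*y)*y = (8.5 + 0.6*1.9)*1.9 = 18.316 m^2.
P = b + 2*y*sqrt(1 + z^2) = 8.5 + 2*1.9*sqrt(1 + 0.6^2) = 12.932 m.
R = A/P = 18.316 / 12.932 = 1.4164 m.

1.4164


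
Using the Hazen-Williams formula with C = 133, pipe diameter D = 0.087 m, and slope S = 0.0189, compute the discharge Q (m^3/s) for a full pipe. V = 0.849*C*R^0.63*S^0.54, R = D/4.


For a full circular pipe, R = D/4 = 0.087/4 = 0.0217 m.
V = 0.849 * 133 * 0.0217^0.63 * 0.0189^0.54
  = 0.849 * 133 * 0.08966 * 0.117298
  = 1.1875 m/s.
Pipe area A = pi*D^2/4 = pi*0.087^2/4 = 0.0059 m^2.
Q = A * V = 0.0059 * 1.1875 = 0.0071 m^3/s.

0.0071


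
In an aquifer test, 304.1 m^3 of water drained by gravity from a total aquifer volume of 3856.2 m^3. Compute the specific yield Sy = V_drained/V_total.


Specific yield Sy = Volume drained / Total volume.
Sy = 304.1 / 3856.2
   = 0.0789.

0.0789


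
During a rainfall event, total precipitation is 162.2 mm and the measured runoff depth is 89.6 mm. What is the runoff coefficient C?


The runoff coefficient C = runoff depth / rainfall depth.
C = 89.6 / 162.2
  = 0.5524.

0.5524


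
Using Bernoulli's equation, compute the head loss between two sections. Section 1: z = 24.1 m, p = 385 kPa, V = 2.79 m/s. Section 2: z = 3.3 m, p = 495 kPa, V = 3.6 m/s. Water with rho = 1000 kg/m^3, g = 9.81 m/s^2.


Total head at each section: H = z + p/(rho*g) + V^2/(2g).
H1 = 24.1 + 385*1000/(1000*9.81) + 2.79^2/(2*9.81)
   = 24.1 + 39.246 + 0.3967
   = 63.742 m.
H2 = 3.3 + 495*1000/(1000*9.81) + 3.6^2/(2*9.81)
   = 3.3 + 50.459 + 0.6606
   = 54.419 m.
h_L = H1 - H2 = 63.742 - 54.419 = 9.323 m.

9.323


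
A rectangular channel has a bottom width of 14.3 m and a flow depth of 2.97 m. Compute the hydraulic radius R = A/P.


For a rectangular section:
Flow area A = b * y = 14.3 * 2.97 = 42.47 m^2.
Wetted perimeter P = b + 2y = 14.3 + 2*2.97 = 20.24 m.
Hydraulic radius R = A/P = 42.47 / 20.24 = 2.0984 m.

2.0984


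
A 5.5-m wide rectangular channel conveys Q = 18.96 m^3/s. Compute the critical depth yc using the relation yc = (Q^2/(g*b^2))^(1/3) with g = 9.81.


Using yc = (Q^2 / (g * b^2))^(1/3):
Q^2 = 18.96^2 = 359.48.
g * b^2 = 9.81 * 5.5^2 = 9.81 * 30.25 = 296.75.
Q^2 / (g*b^2) = 359.48 / 296.75 = 1.2114.
yc = 1.2114^(1/3) = 1.066 m.

1.066


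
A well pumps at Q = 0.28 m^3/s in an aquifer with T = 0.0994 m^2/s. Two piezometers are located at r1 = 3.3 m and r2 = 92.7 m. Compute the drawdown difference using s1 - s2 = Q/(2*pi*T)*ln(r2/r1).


Thiem equation: s1 - s2 = Q/(2*pi*T) * ln(r2/r1).
ln(r2/r1) = ln(92.7/3.3) = 3.3354.
Q/(2*pi*T) = 0.28 / (2*pi*0.0994) = 0.28 / 0.6245 = 0.4483.
s1 - s2 = 0.4483 * 3.3354 = 1.4954 m.

1.4954


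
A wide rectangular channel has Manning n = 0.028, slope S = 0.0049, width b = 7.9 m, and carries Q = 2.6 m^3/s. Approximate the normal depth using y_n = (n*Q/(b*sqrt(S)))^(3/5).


We use the wide-channel approximation y_n = (n*Q/(b*sqrt(S)))^(3/5).
sqrt(S) = sqrt(0.0049) = 0.07.
Numerator: n*Q = 0.028 * 2.6 = 0.0728.
Denominator: b*sqrt(S) = 7.9 * 0.07 = 0.553.
arg = 0.1316.
y_n = 0.1316^(3/5) = 0.2962 m.

0.2962


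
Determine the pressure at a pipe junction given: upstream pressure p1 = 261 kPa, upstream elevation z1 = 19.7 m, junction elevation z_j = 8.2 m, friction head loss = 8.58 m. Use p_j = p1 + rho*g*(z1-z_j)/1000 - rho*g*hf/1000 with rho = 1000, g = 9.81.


Junction pressure: p_j = p1 + rho*g*(z1 - z_j)/1000 - rho*g*hf/1000.
Elevation term = 1000*9.81*(19.7 - 8.2)/1000 = 112.815 kPa.
Friction term = 1000*9.81*8.58/1000 = 84.17 kPa.
p_j = 261 + 112.815 - 84.17 = 289.65 kPa.

289.65


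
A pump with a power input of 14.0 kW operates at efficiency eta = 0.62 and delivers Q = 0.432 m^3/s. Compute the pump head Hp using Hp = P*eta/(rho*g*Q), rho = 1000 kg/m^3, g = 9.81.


Pump head formula: Hp = P * eta / (rho * g * Q).
Numerator: P * eta = 14.0 * 1000 * 0.62 = 8680.0 W.
Denominator: rho * g * Q = 1000 * 9.81 * 0.432 = 4237.92.
Hp = 8680.0 / 4237.92 = 2.05 m.

2.05


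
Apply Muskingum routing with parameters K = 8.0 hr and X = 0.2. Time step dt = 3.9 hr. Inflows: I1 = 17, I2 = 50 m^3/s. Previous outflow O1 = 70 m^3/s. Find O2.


Muskingum coefficients:
denom = 2*K*(1-X) + dt = 2*8.0*(1-0.2) + 3.9 = 16.7.
C0 = (dt - 2*K*X)/denom = (3.9 - 2*8.0*0.2)/16.7 = 0.0419.
C1 = (dt + 2*K*X)/denom = (3.9 + 2*8.0*0.2)/16.7 = 0.4251.
C2 = (2*K*(1-X) - dt)/denom = 0.5329.
O2 = C0*I2 + C1*I1 + C2*O1
   = 0.0419*50 + 0.4251*17 + 0.5329*70
   = 46.63 m^3/s.

46.63


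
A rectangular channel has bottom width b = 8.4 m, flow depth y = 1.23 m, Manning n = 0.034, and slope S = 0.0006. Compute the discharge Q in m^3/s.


For a rectangular channel, the cross-sectional area A = b * y = 8.4 * 1.23 = 10.33 m^2.
The wetted perimeter P = b + 2y = 8.4 + 2*1.23 = 10.86 m.
Hydraulic radius R = A/P = 10.33/10.86 = 0.9514 m.
Velocity V = (1/n)*R^(2/3)*S^(1/2) = (1/0.034)*0.9514^(2/3)*0.0006^(1/2) = 0.6969 m/s.
Discharge Q = A * V = 10.33 * 0.6969 = 7.2 m^3/s.

7.2


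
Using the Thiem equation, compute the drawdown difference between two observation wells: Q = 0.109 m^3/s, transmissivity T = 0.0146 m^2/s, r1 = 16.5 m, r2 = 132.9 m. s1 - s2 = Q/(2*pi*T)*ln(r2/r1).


Thiem equation: s1 - s2 = Q/(2*pi*T) * ln(r2/r1).
ln(r2/r1) = ln(132.9/16.5) = 2.0862.
Q/(2*pi*T) = 0.109 / (2*pi*0.0146) = 0.109 / 0.0917 = 1.1882.
s1 - s2 = 1.1882 * 2.0862 = 2.4789 m.

2.4789


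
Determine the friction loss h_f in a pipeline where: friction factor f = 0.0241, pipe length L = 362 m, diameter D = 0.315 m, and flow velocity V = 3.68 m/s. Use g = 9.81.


Darcy-Weisbach equation: h_f = f * (L/D) * V^2/(2g).
f * L/D = 0.0241 * 362/0.315 = 27.6959.
V^2/(2g) = 3.68^2 / (2*9.81) = 13.5424 / 19.62 = 0.6902 m.
h_f = 27.6959 * 0.6902 = 19.117 m.

19.117


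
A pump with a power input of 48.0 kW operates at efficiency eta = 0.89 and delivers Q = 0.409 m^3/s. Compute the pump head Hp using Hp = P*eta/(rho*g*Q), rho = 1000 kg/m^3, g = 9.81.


Pump head formula: Hp = P * eta / (rho * g * Q).
Numerator: P * eta = 48.0 * 1000 * 0.89 = 42720.0 W.
Denominator: rho * g * Q = 1000 * 9.81 * 0.409 = 4012.29.
Hp = 42720.0 / 4012.29 = 10.65 m.

10.65


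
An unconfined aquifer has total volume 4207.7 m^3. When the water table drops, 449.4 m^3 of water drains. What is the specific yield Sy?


Specific yield Sy = Volume drained / Total volume.
Sy = 449.4 / 4207.7
   = 0.1068.

0.1068


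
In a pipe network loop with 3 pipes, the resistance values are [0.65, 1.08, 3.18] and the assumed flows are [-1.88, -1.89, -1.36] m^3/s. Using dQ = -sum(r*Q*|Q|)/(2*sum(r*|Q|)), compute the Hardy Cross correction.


Numerator terms (r*Q*|Q|): 0.65*-1.88*|-1.88| = -2.2974; 1.08*-1.89*|-1.89| = -3.8579; 3.18*-1.36*|-1.36| = -5.8817.
Sum of numerator = -12.037.
Denominator terms (r*|Q|): 0.65*|-1.88| = 1.222; 1.08*|-1.89| = 2.0412; 3.18*|-1.36| = 4.3248.
2 * sum of denominator = 2 * 7.588 = 15.176.
dQ = --12.037 / 15.176 = 0.7932 m^3/s.

0.7932


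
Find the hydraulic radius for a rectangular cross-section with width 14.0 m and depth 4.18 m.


For a rectangular section:
Flow area A = b * y = 14.0 * 4.18 = 58.52 m^2.
Wetted perimeter P = b + 2y = 14.0 + 2*4.18 = 22.36 m.
Hydraulic radius R = A/P = 58.52 / 22.36 = 2.6172 m.

2.6172


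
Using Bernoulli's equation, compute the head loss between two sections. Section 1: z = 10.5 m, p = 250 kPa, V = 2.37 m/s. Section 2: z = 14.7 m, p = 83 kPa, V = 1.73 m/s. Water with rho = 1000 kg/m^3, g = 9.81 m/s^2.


Total head at each section: H = z + p/(rho*g) + V^2/(2g).
H1 = 10.5 + 250*1000/(1000*9.81) + 2.37^2/(2*9.81)
   = 10.5 + 25.484 + 0.2863
   = 36.27 m.
H2 = 14.7 + 83*1000/(1000*9.81) + 1.73^2/(2*9.81)
   = 14.7 + 8.461 + 0.1525
   = 23.313 m.
h_L = H1 - H2 = 36.27 - 23.313 = 12.957 m.

12.957


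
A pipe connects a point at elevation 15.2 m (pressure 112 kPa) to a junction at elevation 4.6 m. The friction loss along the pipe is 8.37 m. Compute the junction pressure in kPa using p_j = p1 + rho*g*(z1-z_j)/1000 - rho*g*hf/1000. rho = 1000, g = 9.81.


Junction pressure: p_j = p1 + rho*g*(z1 - z_j)/1000 - rho*g*hf/1000.
Elevation term = 1000*9.81*(15.2 - 4.6)/1000 = 103.986 kPa.
Friction term = 1000*9.81*8.37/1000 = 82.11 kPa.
p_j = 112 + 103.986 - 82.11 = 133.88 kPa.

133.88


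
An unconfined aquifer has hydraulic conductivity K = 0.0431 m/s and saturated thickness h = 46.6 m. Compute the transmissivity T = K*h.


Transmissivity is defined as T = K * h.
T = 0.0431 * 46.6
  = 2.0085 m^2/s.

2.0085


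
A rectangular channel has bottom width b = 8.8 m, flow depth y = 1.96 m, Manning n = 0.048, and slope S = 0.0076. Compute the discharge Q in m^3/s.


For a rectangular channel, the cross-sectional area A = b * y = 8.8 * 1.96 = 17.25 m^2.
The wetted perimeter P = b + 2y = 8.8 + 2*1.96 = 12.72 m.
Hydraulic radius R = A/P = 17.25/12.72 = 1.356 m.
Velocity V = (1/n)*R^(2/3)*S^(1/2) = (1/0.048)*1.356^(2/3)*0.0076^(1/2) = 2.225 m/s.
Discharge Q = A * V = 17.25 * 2.225 = 38.377 m^3/s.

38.377


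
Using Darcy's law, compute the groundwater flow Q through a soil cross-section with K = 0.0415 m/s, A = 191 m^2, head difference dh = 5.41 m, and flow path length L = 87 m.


Darcy's law: Q = K * A * i, where i = dh/L.
Hydraulic gradient i = 5.41 / 87 = 0.062184.
Q = 0.0415 * 191 * 0.062184
  = 0.4929 m^3/s.

0.4929


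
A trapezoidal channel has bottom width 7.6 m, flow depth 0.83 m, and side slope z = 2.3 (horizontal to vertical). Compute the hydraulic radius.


For a trapezoidal section with side slope z:
A = (b + z*y)*y = (7.6 + 2.3*0.83)*0.83 = 7.892 m^2.
P = b + 2*y*sqrt(1 + z^2) = 7.6 + 2*0.83*sqrt(1 + 2.3^2) = 11.763 m.
R = A/P = 7.892 / 11.763 = 0.6709 m.

0.6709


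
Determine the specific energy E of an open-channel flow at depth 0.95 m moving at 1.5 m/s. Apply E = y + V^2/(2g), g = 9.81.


Specific energy E = y + V^2/(2g).
Velocity head = V^2/(2g) = 1.5^2 / (2*9.81) = 2.25 / 19.62 = 0.1147 m.
E = 0.95 + 0.1147 = 1.0647 m.

1.0647


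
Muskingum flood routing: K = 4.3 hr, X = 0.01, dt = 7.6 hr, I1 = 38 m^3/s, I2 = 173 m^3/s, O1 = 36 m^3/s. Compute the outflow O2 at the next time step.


Muskingum coefficients:
denom = 2*K*(1-X) + dt = 2*4.3*(1-0.01) + 7.6 = 16.114.
C0 = (dt - 2*K*X)/denom = (7.6 - 2*4.3*0.01)/16.114 = 0.4663.
C1 = (dt + 2*K*X)/denom = (7.6 + 2*4.3*0.01)/16.114 = 0.477.
C2 = (2*K*(1-X) - dt)/denom = 0.0567.
O2 = C0*I2 + C1*I1 + C2*O1
   = 0.4663*173 + 0.477*38 + 0.0567*36
   = 100.84 m^3/s.

100.84


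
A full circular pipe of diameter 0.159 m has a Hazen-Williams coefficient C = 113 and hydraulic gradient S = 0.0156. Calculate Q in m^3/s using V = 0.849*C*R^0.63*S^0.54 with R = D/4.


For a full circular pipe, R = D/4 = 0.159/4 = 0.0398 m.
V = 0.849 * 113 * 0.0398^0.63 * 0.0156^0.54
  = 0.849 * 113 * 0.131094 * 0.105752
  = 1.33 m/s.
Pipe area A = pi*D^2/4 = pi*0.159^2/4 = 0.0199 m^2.
Q = A * V = 0.0199 * 1.33 = 0.0264 m^3/s.

0.0264


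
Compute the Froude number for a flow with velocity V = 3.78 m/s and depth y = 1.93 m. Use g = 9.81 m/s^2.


The Froude number is defined as Fr = V / sqrt(g*y).
g*y = 9.81 * 1.93 = 18.9333.
sqrt(g*y) = sqrt(18.9333) = 4.3512.
Fr = 3.78 / 4.3512 = 0.8687.

0.8687


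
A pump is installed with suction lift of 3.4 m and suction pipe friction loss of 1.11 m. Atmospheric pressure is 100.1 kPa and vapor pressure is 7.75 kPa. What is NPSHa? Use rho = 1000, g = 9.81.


NPSHa = p_atm/(rho*g) - z_s - hf_s - p_vap/(rho*g).
p_atm/(rho*g) = 100.1*1000 / (1000*9.81) = 10.204 m.
p_vap/(rho*g) = 7.75*1000 / (1000*9.81) = 0.79 m.
NPSHa = 10.204 - 3.4 - 1.11 - 0.79
      = 4.9 m.

4.9


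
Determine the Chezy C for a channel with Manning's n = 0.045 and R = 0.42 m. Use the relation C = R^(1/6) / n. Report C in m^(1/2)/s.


The Chezy coefficient relates to Manning's n through C = R^(1/6) / n.
R^(1/6) = 0.42^(1/6) = 0.865383.
C = 0.865383 / 0.045 = 19.23 m^(1/2)/s.

19.23


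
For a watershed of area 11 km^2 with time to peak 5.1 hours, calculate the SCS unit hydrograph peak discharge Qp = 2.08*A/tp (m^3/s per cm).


SCS formula: Qp = 2.08 * A / tp.
Qp = 2.08 * 11 / 5.1
   = 22.88 / 5.1
   = 4.49 m^3/s per cm.

4.49


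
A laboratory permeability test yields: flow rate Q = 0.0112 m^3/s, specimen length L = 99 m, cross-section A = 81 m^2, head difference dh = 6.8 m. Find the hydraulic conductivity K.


From K = Q*L / (A*dh):
Numerator: Q*L = 0.0112 * 99 = 1.1088.
Denominator: A*dh = 81 * 6.8 = 550.8.
K = 1.1088 / 550.8 = 0.002013 m/s.

0.002013


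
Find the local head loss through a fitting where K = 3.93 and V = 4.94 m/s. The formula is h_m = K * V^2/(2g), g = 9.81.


Minor loss formula: h_m = K * V^2/(2g).
V^2 = 4.94^2 = 24.4036.
V^2/(2g) = 24.4036 / 19.62 = 1.2438 m.
h_m = 3.93 * 1.2438 = 4.8882 m.

4.8882


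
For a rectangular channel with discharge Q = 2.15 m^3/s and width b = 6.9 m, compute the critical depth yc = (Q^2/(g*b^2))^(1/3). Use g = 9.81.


Using yc = (Q^2 / (g * b^2))^(1/3):
Q^2 = 2.15^2 = 4.62.
g * b^2 = 9.81 * 6.9^2 = 9.81 * 47.61 = 467.05.
Q^2 / (g*b^2) = 4.62 / 467.05 = 0.0099.
yc = 0.0099^(1/3) = 0.2147 m.

0.2147


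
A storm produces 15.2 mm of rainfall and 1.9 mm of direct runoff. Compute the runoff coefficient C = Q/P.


The runoff coefficient C = runoff depth / rainfall depth.
C = 1.9 / 15.2
  = 0.125.

0.125


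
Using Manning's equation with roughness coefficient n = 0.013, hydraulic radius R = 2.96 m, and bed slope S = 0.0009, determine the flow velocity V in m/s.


Manning's equation gives V = (1/n) * R^(2/3) * S^(1/2).
First, compute R^(2/3) = 2.96^(2/3) = 2.0616.
Next, S^(1/2) = 0.0009^(1/2) = 0.03.
Then 1/n = 1/0.013 = 76.92.
V = 76.92 * 2.0616 * 0.03 = 4.7574 m/s.

4.7574


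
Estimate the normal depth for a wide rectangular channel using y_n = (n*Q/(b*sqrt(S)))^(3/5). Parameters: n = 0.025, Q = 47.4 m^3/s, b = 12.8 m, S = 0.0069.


We use the wide-channel approximation y_n = (n*Q/(b*sqrt(S)))^(3/5).
sqrt(S) = sqrt(0.0069) = 0.083066.
Numerator: n*Q = 0.025 * 47.4 = 1.185.
Denominator: b*sqrt(S) = 12.8 * 0.083066 = 1.063245.
arg = 1.1145.
y_n = 1.1145^(3/5) = 1.0672 m.

1.0672


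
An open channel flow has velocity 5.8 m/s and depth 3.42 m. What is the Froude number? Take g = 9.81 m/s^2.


The Froude number is defined as Fr = V / sqrt(g*y).
g*y = 9.81 * 3.42 = 33.5502.
sqrt(g*y) = sqrt(33.5502) = 5.7923.
Fr = 5.8 / 5.7923 = 1.0013.

1.0013


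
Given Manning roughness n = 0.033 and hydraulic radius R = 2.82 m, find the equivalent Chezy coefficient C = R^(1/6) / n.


The Chezy coefficient relates to Manning's n through C = R^(1/6) / n.
R^(1/6) = 2.82^(1/6) = 1.188616.
C = 1.188616 / 0.033 = 36.02 m^(1/2)/s.

36.02


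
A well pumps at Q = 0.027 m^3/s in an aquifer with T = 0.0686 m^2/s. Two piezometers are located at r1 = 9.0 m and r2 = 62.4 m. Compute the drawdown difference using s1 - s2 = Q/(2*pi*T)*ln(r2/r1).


Thiem equation: s1 - s2 = Q/(2*pi*T) * ln(r2/r1).
ln(r2/r1) = ln(62.4/9.0) = 1.9363.
Q/(2*pi*T) = 0.027 / (2*pi*0.0686) = 0.027 / 0.431 = 0.0626.
s1 - s2 = 0.0626 * 1.9363 = 0.1213 m.

0.1213


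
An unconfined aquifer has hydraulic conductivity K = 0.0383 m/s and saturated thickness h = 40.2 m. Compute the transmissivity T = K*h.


Transmissivity is defined as T = K * h.
T = 0.0383 * 40.2
  = 1.5397 m^2/s.

1.5397


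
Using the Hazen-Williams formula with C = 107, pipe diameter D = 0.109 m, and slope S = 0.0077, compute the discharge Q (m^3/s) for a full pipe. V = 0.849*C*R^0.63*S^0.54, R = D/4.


For a full circular pipe, R = D/4 = 0.109/4 = 0.0272 m.
V = 0.849 * 107 * 0.0272^0.63 * 0.0077^0.54
  = 0.849 * 107 * 0.103343 * 0.072228
  = 0.6781 m/s.
Pipe area A = pi*D^2/4 = pi*0.109^2/4 = 0.0093 m^2.
Q = A * V = 0.0093 * 0.6781 = 0.0063 m^3/s.

0.0063


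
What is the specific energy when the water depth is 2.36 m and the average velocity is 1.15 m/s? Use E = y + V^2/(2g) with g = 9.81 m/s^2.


Specific energy E = y + V^2/(2g).
Velocity head = V^2/(2g) = 1.15^2 / (2*9.81) = 1.3225 / 19.62 = 0.0674 m.
E = 2.36 + 0.0674 = 2.4274 m.

2.4274


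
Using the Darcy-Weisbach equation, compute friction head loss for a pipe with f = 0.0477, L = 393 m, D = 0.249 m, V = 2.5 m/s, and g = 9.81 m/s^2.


Darcy-Weisbach equation: h_f = f * (L/D) * V^2/(2g).
f * L/D = 0.0477 * 393/0.249 = 75.2855.
V^2/(2g) = 2.5^2 / (2*9.81) = 6.25 / 19.62 = 0.3186 m.
h_f = 75.2855 * 0.3186 = 23.982 m.

23.982


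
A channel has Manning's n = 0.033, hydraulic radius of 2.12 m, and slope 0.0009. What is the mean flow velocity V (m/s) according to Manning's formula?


Manning's equation gives V = (1/n) * R^(2/3) * S^(1/2).
First, compute R^(2/3) = 2.12^(2/3) = 1.6503.
Next, S^(1/2) = 0.0009^(1/2) = 0.03.
Then 1/n = 1/0.033 = 30.3.
V = 30.3 * 1.6503 * 0.03 = 1.5003 m/s.

1.5003


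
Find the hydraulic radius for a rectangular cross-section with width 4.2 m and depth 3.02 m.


For a rectangular section:
Flow area A = b * y = 4.2 * 3.02 = 12.68 m^2.
Wetted perimeter P = b + 2y = 4.2 + 2*3.02 = 10.24 m.
Hydraulic radius R = A/P = 12.68 / 10.24 = 1.2387 m.

1.2387


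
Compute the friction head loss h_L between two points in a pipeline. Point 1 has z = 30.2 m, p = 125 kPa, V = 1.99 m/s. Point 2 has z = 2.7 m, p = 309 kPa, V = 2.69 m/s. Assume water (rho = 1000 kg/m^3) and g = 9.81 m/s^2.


Total head at each section: H = z + p/(rho*g) + V^2/(2g).
H1 = 30.2 + 125*1000/(1000*9.81) + 1.99^2/(2*9.81)
   = 30.2 + 12.742 + 0.2018
   = 43.144 m.
H2 = 2.7 + 309*1000/(1000*9.81) + 2.69^2/(2*9.81)
   = 2.7 + 31.498 + 0.3688
   = 34.567 m.
h_L = H1 - H2 = 43.144 - 34.567 = 8.577 m.

8.577


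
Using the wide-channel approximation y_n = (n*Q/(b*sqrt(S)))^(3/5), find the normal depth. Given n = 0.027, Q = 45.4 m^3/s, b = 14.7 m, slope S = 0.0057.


We use the wide-channel approximation y_n = (n*Q/(b*sqrt(S)))^(3/5).
sqrt(S) = sqrt(0.0057) = 0.075498.
Numerator: n*Q = 0.027 * 45.4 = 1.2258.
Denominator: b*sqrt(S) = 14.7 * 0.075498 = 1.109821.
arg = 1.1045.
y_n = 1.1045^(3/5) = 1.0614 m.

1.0614


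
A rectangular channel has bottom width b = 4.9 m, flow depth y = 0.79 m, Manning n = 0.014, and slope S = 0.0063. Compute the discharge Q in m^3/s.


For a rectangular channel, the cross-sectional area A = b * y = 4.9 * 0.79 = 3.87 m^2.
The wetted perimeter P = b + 2y = 4.9 + 2*0.79 = 6.48 m.
Hydraulic radius R = A/P = 3.87/6.48 = 0.5974 m.
Velocity V = (1/n)*R^(2/3)*S^(1/2) = (1/0.014)*0.5974^(2/3)*0.0063^(1/2) = 4.0214 m/s.
Discharge Q = A * V = 3.87 * 4.0214 = 15.567 m^3/s.

15.567


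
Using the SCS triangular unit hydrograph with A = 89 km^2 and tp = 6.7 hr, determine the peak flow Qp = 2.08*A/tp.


SCS formula: Qp = 2.08 * A / tp.
Qp = 2.08 * 89 / 6.7
   = 185.12 / 6.7
   = 27.63 m^3/s per cm.

27.63


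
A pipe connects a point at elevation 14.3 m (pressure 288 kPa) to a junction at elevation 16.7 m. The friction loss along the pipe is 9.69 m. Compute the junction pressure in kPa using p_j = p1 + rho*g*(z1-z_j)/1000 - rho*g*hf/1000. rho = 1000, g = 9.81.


Junction pressure: p_j = p1 + rho*g*(z1 - z_j)/1000 - rho*g*hf/1000.
Elevation term = 1000*9.81*(14.3 - 16.7)/1000 = -23.544 kPa.
Friction term = 1000*9.81*9.69/1000 = 95.059 kPa.
p_j = 288 + -23.544 - 95.059 = 169.4 kPa.

169.4


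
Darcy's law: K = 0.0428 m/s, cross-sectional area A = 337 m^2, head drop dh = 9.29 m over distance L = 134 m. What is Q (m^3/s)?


Darcy's law: Q = K * A * i, where i = dh/L.
Hydraulic gradient i = 9.29 / 134 = 0.069328.
Q = 0.0428 * 337 * 0.069328
  = 1.0 m^3/s.

1.0


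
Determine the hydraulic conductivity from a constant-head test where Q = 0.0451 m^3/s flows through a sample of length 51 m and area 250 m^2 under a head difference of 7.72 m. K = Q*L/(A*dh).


From K = Q*L / (A*dh):
Numerator: Q*L = 0.0451 * 51 = 2.3001.
Denominator: A*dh = 250 * 7.72 = 1930.0.
K = 2.3001 / 1930.0 = 0.001192 m/s.

0.001192


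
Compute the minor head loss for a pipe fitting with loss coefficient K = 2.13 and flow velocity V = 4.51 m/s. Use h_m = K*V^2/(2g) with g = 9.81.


Minor loss formula: h_m = K * V^2/(2g).
V^2 = 4.51^2 = 20.3401.
V^2/(2g) = 20.3401 / 19.62 = 1.0367 m.
h_m = 2.13 * 1.0367 = 2.2082 m.

2.2082


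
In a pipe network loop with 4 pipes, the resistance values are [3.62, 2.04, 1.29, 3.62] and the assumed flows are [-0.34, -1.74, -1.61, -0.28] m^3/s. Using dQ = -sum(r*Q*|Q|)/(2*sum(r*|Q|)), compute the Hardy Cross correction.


Numerator terms (r*Q*|Q|): 3.62*-0.34*|-0.34| = -0.4185; 2.04*-1.74*|-1.74| = -6.1763; 1.29*-1.61*|-1.61| = -3.3438; 3.62*-0.28*|-0.28| = -0.2838.
Sum of numerator = -10.2224.
Denominator terms (r*|Q|): 3.62*|-0.34| = 1.2308; 2.04*|-1.74| = 3.5496; 1.29*|-1.61| = 2.0769; 3.62*|-0.28| = 1.0136.
2 * sum of denominator = 2 * 7.8709 = 15.7418.
dQ = --10.2224 / 15.7418 = 0.6494 m^3/s.

0.6494


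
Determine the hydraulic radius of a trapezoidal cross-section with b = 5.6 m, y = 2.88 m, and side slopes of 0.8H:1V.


For a trapezoidal section with side slope z:
A = (b + z*y)*y = (5.6 + 0.8*2.88)*2.88 = 22.764 m^2.
P = b + 2*y*sqrt(1 + z^2) = 5.6 + 2*2.88*sqrt(1 + 0.8^2) = 12.976 m.
R = A/P = 22.764 / 12.976 = 1.7542 m.

1.7542


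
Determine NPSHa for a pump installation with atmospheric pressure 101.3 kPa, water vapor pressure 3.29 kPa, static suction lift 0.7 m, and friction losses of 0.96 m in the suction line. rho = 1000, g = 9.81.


NPSHa = p_atm/(rho*g) - z_s - hf_s - p_vap/(rho*g).
p_atm/(rho*g) = 101.3*1000 / (1000*9.81) = 10.326 m.
p_vap/(rho*g) = 3.29*1000 / (1000*9.81) = 0.335 m.
NPSHa = 10.326 - 0.7 - 0.96 - 0.335
      = 8.33 m.

8.33


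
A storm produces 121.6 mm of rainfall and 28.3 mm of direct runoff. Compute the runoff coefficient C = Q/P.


The runoff coefficient C = runoff depth / rainfall depth.
C = 28.3 / 121.6
  = 0.2327.

0.2327


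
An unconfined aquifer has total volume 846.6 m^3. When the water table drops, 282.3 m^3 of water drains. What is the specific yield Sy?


Specific yield Sy = Volume drained / Total volume.
Sy = 282.3 / 846.6
   = 0.3335.

0.3335


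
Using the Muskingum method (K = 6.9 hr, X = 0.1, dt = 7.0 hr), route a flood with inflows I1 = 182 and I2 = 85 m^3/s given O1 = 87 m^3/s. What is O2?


Muskingum coefficients:
denom = 2*K*(1-X) + dt = 2*6.9*(1-0.1) + 7.0 = 19.42.
C0 = (dt - 2*K*X)/denom = (7.0 - 2*6.9*0.1)/19.42 = 0.2894.
C1 = (dt + 2*K*X)/denom = (7.0 + 2*6.9*0.1)/19.42 = 0.4315.
C2 = (2*K*(1-X) - dt)/denom = 0.2791.
O2 = C0*I2 + C1*I1 + C2*O1
   = 0.2894*85 + 0.4315*182 + 0.2791*87
   = 127.42 m^3/s.

127.42


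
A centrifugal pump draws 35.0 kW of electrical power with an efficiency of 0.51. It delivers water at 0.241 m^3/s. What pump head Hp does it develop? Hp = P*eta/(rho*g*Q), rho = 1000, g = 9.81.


Pump head formula: Hp = P * eta / (rho * g * Q).
Numerator: P * eta = 35.0 * 1000 * 0.51 = 17850.0 W.
Denominator: rho * g * Q = 1000 * 9.81 * 0.241 = 2364.21.
Hp = 17850.0 / 2364.21 = 7.55 m.

7.55


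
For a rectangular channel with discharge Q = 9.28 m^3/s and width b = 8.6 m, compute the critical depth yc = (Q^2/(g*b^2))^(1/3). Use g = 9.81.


Using yc = (Q^2 / (g * b^2))^(1/3):
Q^2 = 9.28^2 = 86.12.
g * b^2 = 9.81 * 8.6^2 = 9.81 * 73.96 = 725.55.
Q^2 / (g*b^2) = 86.12 / 725.55 = 0.1187.
yc = 0.1187^(1/3) = 0.4914 m.

0.4914


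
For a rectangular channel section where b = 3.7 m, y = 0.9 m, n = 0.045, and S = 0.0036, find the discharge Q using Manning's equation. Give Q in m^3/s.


For a rectangular channel, the cross-sectional area A = b * y = 3.7 * 0.9 = 3.33 m^2.
The wetted perimeter P = b + 2y = 3.7 + 2*0.9 = 5.5 m.
Hydraulic radius R = A/P = 3.33/5.5 = 0.6055 m.
Velocity V = (1/n)*R^(2/3)*S^(1/2) = (1/0.045)*0.6055^(2/3)*0.0036^(1/2) = 0.9542 m/s.
Discharge Q = A * V = 3.33 * 0.9542 = 3.178 m^3/s.

3.178


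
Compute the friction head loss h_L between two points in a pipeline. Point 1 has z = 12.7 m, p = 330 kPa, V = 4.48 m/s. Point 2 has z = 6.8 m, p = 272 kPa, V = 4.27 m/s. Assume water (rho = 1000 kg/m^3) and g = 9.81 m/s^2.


Total head at each section: H = z + p/(rho*g) + V^2/(2g).
H1 = 12.7 + 330*1000/(1000*9.81) + 4.48^2/(2*9.81)
   = 12.7 + 33.639 + 1.023
   = 47.362 m.
H2 = 6.8 + 272*1000/(1000*9.81) + 4.27^2/(2*9.81)
   = 6.8 + 27.727 + 0.9293
   = 35.456 m.
h_L = H1 - H2 = 47.362 - 35.456 = 11.906 m.

11.906


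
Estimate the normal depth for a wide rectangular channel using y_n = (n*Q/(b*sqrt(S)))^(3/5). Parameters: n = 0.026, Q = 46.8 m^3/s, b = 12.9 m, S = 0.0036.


We use the wide-channel approximation y_n = (n*Q/(b*sqrt(S)))^(3/5).
sqrt(S) = sqrt(0.0036) = 0.06.
Numerator: n*Q = 0.026 * 46.8 = 1.2168.
Denominator: b*sqrt(S) = 12.9 * 0.06 = 0.774.
arg = 1.5721.
y_n = 1.5721^(3/5) = 1.3119 m.

1.3119


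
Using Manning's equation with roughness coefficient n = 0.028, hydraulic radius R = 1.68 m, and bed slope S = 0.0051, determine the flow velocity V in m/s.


Manning's equation gives V = (1/n) * R^(2/3) * S^(1/2).
First, compute R^(2/3) = 1.68^(2/3) = 1.4132.
Next, S^(1/2) = 0.0051^(1/2) = 0.071414.
Then 1/n = 1/0.028 = 35.71.
V = 35.71 * 1.4132 * 0.071414 = 3.6044 m/s.

3.6044


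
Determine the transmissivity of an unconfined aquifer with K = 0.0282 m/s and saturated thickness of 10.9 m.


Transmissivity is defined as T = K * h.
T = 0.0282 * 10.9
  = 0.3074 m^2/s.

0.3074


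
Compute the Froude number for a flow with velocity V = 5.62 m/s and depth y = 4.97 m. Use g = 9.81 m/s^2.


The Froude number is defined as Fr = V / sqrt(g*y).
g*y = 9.81 * 4.97 = 48.7557.
sqrt(g*y) = sqrt(48.7557) = 6.9825.
Fr = 5.62 / 6.9825 = 0.8049.

0.8049


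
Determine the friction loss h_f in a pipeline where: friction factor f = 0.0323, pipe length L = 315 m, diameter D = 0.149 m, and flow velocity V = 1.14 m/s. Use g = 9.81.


Darcy-Weisbach equation: h_f = f * (L/D) * V^2/(2g).
f * L/D = 0.0323 * 315/0.149 = 68.2852.
V^2/(2g) = 1.14^2 / (2*9.81) = 1.2996 / 19.62 = 0.0662 m.
h_f = 68.2852 * 0.0662 = 4.523 m.

4.523
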